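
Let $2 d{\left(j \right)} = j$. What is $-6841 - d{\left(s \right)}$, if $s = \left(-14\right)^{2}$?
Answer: $-6939$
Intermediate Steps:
$s = 196$
$d{\left(j \right)} = \frac{j}{2}$
$-6841 - d{\left(s \right)} = -6841 - \frac{1}{2} \cdot 196 = -6841 - 98 = -6939$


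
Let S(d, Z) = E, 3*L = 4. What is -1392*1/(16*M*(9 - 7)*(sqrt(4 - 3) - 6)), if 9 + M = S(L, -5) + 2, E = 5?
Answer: -87/20 ≈ -4.3500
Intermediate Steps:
L = 4/3 (L = (1/3)*4 = 4/3 ≈ 1.3333)
S(d, Z) = 5
M = -2 (M = -9 + (5 + 2) = -9 + 7 = -2)
-1392*1/(16*M*(9 - 7)*(sqrt(4 - 3) - 6)) = -1392*(-1/(32*(9 - 7)*(sqrt(4 - 3) - 6))) = -1392*(-1/(64*(sqrt(1) - 6))) = -1392*(-1/(64*(1 - 6))) = -1392/((-5*2*(-2))*16) = -1392/(-10*(-2)*16) = -1392/(20*16) = -1392/320 = -1392*1/320 = -87/20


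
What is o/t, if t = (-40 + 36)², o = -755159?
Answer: -755159/16 ≈ -47197.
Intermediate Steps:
t = 16 (t = (-4)² = 16)
o/t = -755159/16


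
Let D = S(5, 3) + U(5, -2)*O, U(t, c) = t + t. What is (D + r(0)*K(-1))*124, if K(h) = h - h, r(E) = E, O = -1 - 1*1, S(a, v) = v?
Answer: -2108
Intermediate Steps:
U(t, c) = 2*t
O = -2 (O = -1 - 1 = -2)
K(h) = 0
D = -17 (D = 3 + (2*5)*(-2) = 3 + 10*(-2) = 3 - 20 = -17)
(D + r(0)*K(-1))*124 = (-17 + 0*0)*124 = (-17 + 0)*124 = -17*124 = -2108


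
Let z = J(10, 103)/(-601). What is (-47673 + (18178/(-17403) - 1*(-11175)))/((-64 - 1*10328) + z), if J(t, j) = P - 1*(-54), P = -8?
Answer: 190875458036/54346419057 ≈ 3.5122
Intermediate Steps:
J(t, j) = 46 (J(t, j) = -8 - 1*(-54) = -8 + 54 = 46)
z = -46/601 (z = 46/(-601) = 46*(-1/601) = -46/601 ≈ -0.076539)
(-47673 + (18178/(-17403) - 1*(-11175)))/((-64 - 1*10328) + z) = (-47673 + (18178/(-17403) - 1*(-11175)))/((-64 - 1*10328) - 46/601) = (-47673 + (18178*(-1/17403) + 11175))/((-64 - 10328) - 46/601) = (-47673 + (-18178/17403 + 11175))/(-10392 - 46/601) = (-47673 + 194460347/17403)/(-6245638/601) = -635192872/17403*(-601/6245638) = 190875458036/54346419057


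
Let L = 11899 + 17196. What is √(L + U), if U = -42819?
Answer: 2*I*√3431 ≈ 117.15*I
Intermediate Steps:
L = 29095
√(L + U) = √(29095 - 42819) = √(-13724) = 2*I*√3431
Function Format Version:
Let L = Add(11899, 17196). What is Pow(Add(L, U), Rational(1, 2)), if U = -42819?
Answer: Mul(2, I, Pow(3431, Rational(1, 2))) ≈ Mul(117.15, I)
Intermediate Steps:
L = 29095
Pow(Add(L, U), Rational(1, 2)) = Pow(Add(29095, -42819), Rational(1, 2)) = Pow(-13724, Rational(1, 2)) = Mul(2, I, Pow(3431, Rational(1, 2)))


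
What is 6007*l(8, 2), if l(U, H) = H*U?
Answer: 96112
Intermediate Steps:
6007*l(8, 2) = 6007*(2*8) = 6007*16 = 96112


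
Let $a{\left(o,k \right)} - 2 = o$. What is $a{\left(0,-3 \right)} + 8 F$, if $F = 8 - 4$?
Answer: $34$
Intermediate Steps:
$a{\left(o,k \right)} = 2 + o$
$F = 4$
$a{\left(0,-3 \right)} + 8 F = \left(2 + 0\right) + 8 \cdot 4 = 2 + 32 = 34$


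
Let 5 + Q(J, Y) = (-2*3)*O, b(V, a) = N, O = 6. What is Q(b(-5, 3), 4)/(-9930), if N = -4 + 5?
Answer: 41/9930 ≈ 0.0041289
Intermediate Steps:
N = 1
b(V, a) = 1
Q(J, Y) = -41 (Q(J, Y) = -5 - 2*3*6 = -5 - 6*6 = -5 - 36 = -41)
Q(b(-5, 3), 4)/(-9930) = -41/(-9930) = -41*(-1/9930) = 41/9930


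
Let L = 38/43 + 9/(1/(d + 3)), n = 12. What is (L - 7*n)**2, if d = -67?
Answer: 803268964/1849 ≈ 4.3443e+5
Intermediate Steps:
L = -24730/43 (L = 38/43 + 9/(1/(-67 + 3)) = 38*(1/43) + 9/(1/(-64)) = 38/43 + 9/(-1/64) = 38/43 + 9*(-64) = 38/43 - 576 = -24730/43 ≈ -575.12)
(L - 7*n)**2 = (-24730/43 - 7*12)**2 = (-24730/43 - 84)**2 = (-28342/43)**2 = 803268964/1849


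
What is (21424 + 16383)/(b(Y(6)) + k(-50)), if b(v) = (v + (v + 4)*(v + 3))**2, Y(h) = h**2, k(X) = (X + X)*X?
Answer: 37807/2552216 ≈ 0.014813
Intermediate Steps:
k(X) = 2*X**2 (k(X) = (2*X)*X = 2*X**2)
b(v) = (v + (3 + v)*(4 + v))**2 (b(v) = (v + (4 + v)*(3 + v))**2 = (v + (3 + v)*(4 + v))**2)
(21424 + 16383)/(b(Y(6)) + k(-50)) = (21424 + 16383)/((12 + (6**2)**2 + 8*6**2)**2 + 2*(-50)**2) = 37807/((12 + 36**2 + 8*36)**2 + 2*2500) = 37807/((12 + 1296 + 288)**2 + 5000) = 37807/(1596**2 + 5000) = 37807/(2547216 + 5000) = 37807/2552216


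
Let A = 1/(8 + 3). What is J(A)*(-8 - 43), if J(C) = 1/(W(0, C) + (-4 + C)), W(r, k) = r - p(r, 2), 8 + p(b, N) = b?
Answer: -187/15 ≈ -12.467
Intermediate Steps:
A = 1/11 ≈ 0.090909
p(b, N) = -8 + b
W(r, k) = 8 (W(r, k) = r - (-8 + r) = r + (8 - r) = 8)
J(C) = 1/(4 + C) (J(C) = 1/(8 + (-4 + C)) = 1/(4 + C))
J(A)*(-8 - 43) = (-8 - 43)/(4 + 1/11) = -51/(45/11) = (11/45)*(-51) = -187/15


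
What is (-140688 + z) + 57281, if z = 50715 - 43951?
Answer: -76643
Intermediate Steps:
z = 6764
(-140688 + z) + 57281 = (-140688 + 6764) + 57281 = -133924 + 57281 = -76643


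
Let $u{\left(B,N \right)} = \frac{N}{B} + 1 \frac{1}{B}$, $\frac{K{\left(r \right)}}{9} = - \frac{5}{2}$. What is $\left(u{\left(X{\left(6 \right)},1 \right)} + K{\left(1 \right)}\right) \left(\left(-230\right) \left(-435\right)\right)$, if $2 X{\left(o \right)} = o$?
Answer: $-2184425$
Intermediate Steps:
$K{\left(r \right)} = - \frac{45}{2}$ ($K{\left(r \right)} = 9 \left(- \frac{5}{2}\right) = - \frac{45}{2}$)
$X{\left(o \right)} = \frac{o}{2}$
$u{\left(B,N \right)} = \frac{1}{B} + \frac{N}{B}$ ($u{\left(B,N \right)} = \frac{N}{B} + \frac{1}{B} = \frac{1}{B} + \frac{N}{B}$)
$\left(u{\left(X{\left(6 \right)},1 \right)} + K{\left(1 \right)}\right) \left(\left(-230\right) \left(-435\right)\right) = \left(\frac{1 + 1}{\frac{1}{2} \cdot 6} - \frac{45}{2}\right) \left(\left(-230\right) \left(-435\right)\right) = \left(\frac{1}{3} \cdot 2 - \frac{45}{2}\right) 100050 = \left(\frac{2}{3} - \frac{45}{2}\right) 100050 = \left(- \frac{131}{6}\right) 100050 = -2184425$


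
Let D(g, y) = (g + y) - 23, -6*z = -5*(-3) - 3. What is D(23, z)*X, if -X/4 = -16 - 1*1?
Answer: -136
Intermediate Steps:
z = -2 (z = -(-5*(-3) - 3)/6 = -(15 - 3)/6 = -⅙*12 = -2)
X = 68 (X = -4*(-16 - 1*1) = -4*(-16 - 1) = -4*(-17) = 68)
D(g, y) = -23 + g + y
D(23, z)*X = (-23 + 23 - 2)*68 = -2*68 = -136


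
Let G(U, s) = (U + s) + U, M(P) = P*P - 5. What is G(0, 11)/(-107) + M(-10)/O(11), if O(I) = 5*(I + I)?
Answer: 1791/2354 ≈ 0.76083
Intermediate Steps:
M(P) = -5 + P**2 (M(P) = P**2 - 5 = -5 + P**2)
O(I) = 10*I (O(I) = 5*(2*I) = 10*I)
G(U, s) = s + 2*U
G(0, 11)/(-107) + M(-10)/O(11) = (11 + 2*0)/(-107) + (-5 + (-10)**2)/((10*11)) = (11 + 0)*(-1/107) + (-5 + 100)/110 = 11*(-1/107) + 95*(1/110) = -11/107 + 19/22 = 1791/2354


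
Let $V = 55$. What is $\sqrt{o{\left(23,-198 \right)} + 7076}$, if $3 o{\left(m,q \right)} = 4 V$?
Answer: $\frac{2 \sqrt{16086}}{3} \approx 84.554$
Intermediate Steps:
$o{\left(m,q \right)} = \frac{220}{3}$ ($o{\left(m,q \right)} = \frac{4 \cdot 55}{3} = \frac{1}{3} \cdot 220 = \frac{220}{3}$)
$\sqrt{o{\left(23,-198 \right)} + 7076} = \sqrt{\frac{220}{3} + 7076} = \sqrt{\frac{21448}{3}} = \frac{2 \sqrt{16086}}{3}$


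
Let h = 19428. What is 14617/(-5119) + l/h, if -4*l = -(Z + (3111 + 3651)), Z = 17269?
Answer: -1012901615/397807728 ≈ -2.5462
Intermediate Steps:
l = 24031/4 (l = -(-1)*(17269 + (3111 + 3651))/4 = -(-1)*(17269 + 6762)/4 = -(-1)*24031/4 = -¼*(-24031) = 24031/4 ≈ 6007.8)
14617/(-5119) + l/h = 14617/(-5119) + (24031/4)/19428 = 14617*(-1/5119) + (24031/4)*(1/19428) = -14617/5119 + 24031/77712 = -1012901615/397807728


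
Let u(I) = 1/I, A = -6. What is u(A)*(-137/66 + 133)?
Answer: -8641/396 ≈ -21.821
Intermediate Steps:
u(A)*(-137/66 + 133) = (-137/66 + 133)/(-6) = -(-137*1/66 + 133)/6 = -(-137/66 + 133)/6 = -⅙*8641/66 = -8641/396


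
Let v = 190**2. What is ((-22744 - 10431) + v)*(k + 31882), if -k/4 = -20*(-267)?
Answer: 30776850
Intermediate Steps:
k = -21360 (k = -(-80)*(-267) = -4*5340 = -21360)
v = 36100
((-22744 - 10431) + v)*(k + 31882) = ((-22744 - 10431) + 36100)*(-21360 + 31882) = (-33175 + 36100)*10522 = 2925*10522 = 30776850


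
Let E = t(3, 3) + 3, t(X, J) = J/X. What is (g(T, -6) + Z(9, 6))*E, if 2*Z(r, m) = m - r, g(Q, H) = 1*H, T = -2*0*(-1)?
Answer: -30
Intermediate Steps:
T = 0 (T = 0*(-1) = 0)
g(Q, H) = H
Z(r, m) = m/2 - r/2 (Z(r, m) = (m - r)/2 = m/2 - r/2)
E = 4 (E = 3/3 + 3 = 3*(⅓) + 3 = 1 + 3 = 4)
(g(T, -6) + Z(9, 6))*E = (-6 + ((½)*6 - ½*9))*4 = (-6 + (3 - 9/2))*4 = (-6 - 3/2)*4 = -15/2*4 = -30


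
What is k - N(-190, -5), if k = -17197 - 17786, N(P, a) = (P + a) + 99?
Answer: -34887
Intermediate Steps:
N(P, a) = 99 + P + a
k = -34983
k - N(-190, -5) = -34983 - (99 - 190 - 5) = -34983 - 1*(-96) = -34983 + 96 = -34887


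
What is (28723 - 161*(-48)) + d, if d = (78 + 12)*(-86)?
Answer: 28711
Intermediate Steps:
d = -7740 (d = 90*(-86) = -7740)
(28723 - 161*(-48)) + d = (28723 - 161*(-48)) - 7740 = (28723 + 7728) - 7740 = 36451 - 7740 = 28711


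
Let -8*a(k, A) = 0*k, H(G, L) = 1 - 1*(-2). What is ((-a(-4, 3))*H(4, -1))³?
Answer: 0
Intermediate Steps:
H(G, L) = 3 (H(G, L) = 1 + 2 = 3)
a(k, A) = 0 (a(k, A) = -0*k = -⅛*0 = 0)
((-a(-4, 3))*H(4, -1))³ = (-1*0*3)³ = (0*3)³ = 0³ = 0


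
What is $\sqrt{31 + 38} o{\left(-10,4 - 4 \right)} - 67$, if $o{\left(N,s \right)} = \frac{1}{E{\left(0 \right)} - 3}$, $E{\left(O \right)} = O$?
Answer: $-67 - \frac{\sqrt{69}}{3} \approx -69.769$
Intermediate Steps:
$o{\left(N,s \right)} = - \frac{1}{3}$ ($o{\left(N,s \right)} = \frac{1}{0 - 3} = \frac{1}{-3} = - \frac{1}{3}$)
$\sqrt{31 + 38} o{\left(-10,4 - 4 \right)} - 67 = \sqrt{31 + 38} \left(- \frac{1}{3}\right) - 67 = \sqrt{69} \left(- \frac{1}{3}\right) - 67 = - \frac{\sqrt{69}}{3} - 67 = -67 - \frac{\sqrt{69}}{3}$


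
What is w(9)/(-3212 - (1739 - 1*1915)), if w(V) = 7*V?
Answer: -21/1012 ≈ -0.020751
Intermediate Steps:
w(9)/(-3212 - (1739 - 1*1915)) = (7*9)/(-3212 - (1739 - 1*1915)) = 63/(-3212 - (1739 - 1915)) = 63/(-3212 - 1*(-176)) = 63/(-3212 + 176) = 63/(-3036) = 63*(-1/3036) = -21/1012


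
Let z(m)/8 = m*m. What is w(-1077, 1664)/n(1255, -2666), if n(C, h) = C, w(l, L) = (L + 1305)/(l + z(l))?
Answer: 2969/11644335525 ≈ 2.5497e-7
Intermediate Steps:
z(m) = 8*m² (z(m) = 8*(m*m) = 8*m²)
w(l, L) = (1305 + L)/(l + 8*l²) (w(l, L) = (L + 1305)/(l + 8*l²) = (1305 + L)/(l + 8*l²))
w(-1077, 1664)/n(1255, -2666) = ((1305 + 1664)/((-1077)*(1 + 8*(-1077))))/1255 = -1/1077*2969/(1 - 8616)*(1/1255) = -1/1077*2969/(-8615)*(1/1255) = -1/1077*(-1/8615)*2969*(1/1255) = (2969/9278355)*(1/1255) = 2969/11644335525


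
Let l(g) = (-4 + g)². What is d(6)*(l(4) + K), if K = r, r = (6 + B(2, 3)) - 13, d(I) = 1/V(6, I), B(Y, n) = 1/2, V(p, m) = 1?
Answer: -13/2 ≈ -6.5000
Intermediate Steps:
B(Y, n) = ½
d(I) = 1 (d(I) = 1/1 = 1)
r = -13/2 (r = (6 + ½) - 13 = 13/2 - 13 = -13/2 ≈ -6.5000)
K = -13/2 ≈ -6.5000
d(6)*(l(4) + K) = 1*((-4 + 4)² - 13/2) = 1*(0² - 13/2) = 1*(0 - 13/2) = 1*(-13/2) = -13/2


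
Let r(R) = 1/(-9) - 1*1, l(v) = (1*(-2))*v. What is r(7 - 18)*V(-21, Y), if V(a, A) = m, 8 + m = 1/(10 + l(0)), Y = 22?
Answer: 79/9 ≈ 8.7778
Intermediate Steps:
l(v) = -2*v
m = -79/10 (m = -8 + 1/(10 - 2*0) = -8 + 1/(10 + 0) = -8 + 1/10 = -8 + ⅒ = -79/10 ≈ -7.9000)
V(a, A) = -79/10
r(R) = -10/9 (r(R) = -⅑ - 1 = -10/9)
r(7 - 18)*V(-21, Y) = -10/9*(-79/10) = 79/9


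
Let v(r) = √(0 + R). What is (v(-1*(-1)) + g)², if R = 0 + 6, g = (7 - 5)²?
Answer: (4 + √6)² ≈ 41.596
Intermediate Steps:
g = 4 (g = 2² = 4)
R = 6
v(r) = √6 (v(r) = √(0 + 6) = √6)
(v(-1*(-1)) + g)² = (√6 + 4)² = (4 + √6)²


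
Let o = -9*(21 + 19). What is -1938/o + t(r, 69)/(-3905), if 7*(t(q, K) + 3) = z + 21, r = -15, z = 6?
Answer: 1765769/328020 ≈ 5.3831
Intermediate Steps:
t(q, K) = 6/7 (t(q, K) = -3 + (6 + 21)/7 = -3 + (⅐)*27 = -3 + 27/7 = 6/7)
o = -360 (o = -9*40 = -360)
-1938/o + t(r, 69)/(-3905) = -1938/(-360) + (6/7)/(-3905) = -1938*(-1/360) + (6/7)*(-1/3905) = 323/60 - 6/27335 = 1765769/328020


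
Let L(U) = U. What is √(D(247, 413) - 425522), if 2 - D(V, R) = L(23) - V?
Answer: 4*I*√26581 ≈ 652.15*I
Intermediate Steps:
D(V, R) = -21 + V (D(V, R) = 2 - (23 - V) = 2 + (-23 + V) = -21 + V)
√(D(247, 413) - 425522) = √((-21 + 247) - 425522) = √(226 - 425522) = √(-425296) = 4*I*√26581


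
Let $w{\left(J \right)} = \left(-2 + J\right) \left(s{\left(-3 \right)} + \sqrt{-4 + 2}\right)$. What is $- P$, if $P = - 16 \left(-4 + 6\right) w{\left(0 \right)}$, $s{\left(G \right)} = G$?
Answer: $192 - 64 i \sqrt{2} \approx 192.0 - 90.51 i$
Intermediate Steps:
$w{\left(J \right)} = \left(-3 + i \sqrt{2}\right) \left(-2 + J\right)$ ($w{\left(J \right)} = \left(-2 + J\right) \left(-3 + \sqrt{-4 + 2}\right) = \left(-2 + J\right) \left(-3 + \sqrt{-2}\right) = \left(-2 + J\right) \left(-3 + i \sqrt{2}\right) = \left(-3 + i \sqrt{2}\right) \left(-2 + J\right)$)
$P = -192 + 64 i \sqrt{2}$ ($P = - 16 \left(-4 + 6\right) \left(6 - 0 - 2 i \sqrt{2} + i 0 \sqrt{2}\right) = \left(-16\right) 2 \left(6 + 0 - 2 i \sqrt{2} + 0\right) = - 32 \left(6 - 2 i \sqrt{2}\right) = -192 + 64 i \sqrt{2} \approx -192.0 + 90.51 i$)
$- P = - (-192 + 64 i \sqrt{2}) = 192 - 64 i \sqrt{2}$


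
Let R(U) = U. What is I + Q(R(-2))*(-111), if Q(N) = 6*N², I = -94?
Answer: -2758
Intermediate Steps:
I + Q(R(-2))*(-111) = -94 + (6*(-2)²)*(-111) = -94 + (6*4)*(-111) = -94 + 24*(-111) = -94 - 2664 = -2758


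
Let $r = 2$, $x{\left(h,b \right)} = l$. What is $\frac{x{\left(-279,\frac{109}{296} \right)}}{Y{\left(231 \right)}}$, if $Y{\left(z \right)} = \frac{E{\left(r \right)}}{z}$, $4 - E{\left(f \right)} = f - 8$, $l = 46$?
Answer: $\frac{5313}{5} \approx 1062.6$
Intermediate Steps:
$x{\left(h,b \right)} = 46$
$E{\left(f \right)} = 12 - f$ ($E{\left(f \right)} = 4 - \left(f - 8\right) = 4 - \left(-8 + f\right) = 12 - f$)
$Y{\left(z \right)} = \frac{10}{z}$ ($Y{\left(z \right)} = \frac{12 - 2}{z} = \frac{10}{z}$)
$\frac{x{\left(-279,\frac{109}{296} \right)}}{Y{\left(231 \right)}} = \frac{46}{10 \cdot \frac{1}{231}} = \frac{46}{\frac{10}{231}} = 46 \cdot \frac{231}{10} = \frac{5313}{5}$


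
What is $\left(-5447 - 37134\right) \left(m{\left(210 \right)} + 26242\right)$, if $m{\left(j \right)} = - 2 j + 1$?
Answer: $-1099569163$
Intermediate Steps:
$m{\left(j \right)} = 1 - 2 j$
$\left(-5447 - 37134\right) \left(m{\left(210 \right)} + 26242\right) = \left(-5447 - 37134\right) \left(\left(1 - 420\right) + 26242\right) = - 42581 \left(\left(1 - 420\right) + 26242\right) = - 42581 \left(-419 + 26242\right) = \left(-42581\right) 25823 = -1099569163$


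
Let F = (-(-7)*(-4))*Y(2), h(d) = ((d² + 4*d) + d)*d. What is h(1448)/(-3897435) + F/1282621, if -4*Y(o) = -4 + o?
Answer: -3907518927024442/4998931977135 ≈ -781.67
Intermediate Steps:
Y(o) = 1 - o/4 (Y(o) = -(-4 + o)/4 = 1 - o/4)
h(d) = d*(d² + 5*d) (h(d) = (d² + 5*d)*d = d*(d² + 5*d))
F = -14 (F = (-(-7)*(-4))*(1 - ¼*2) = (-1*28)*(1 - ½) = -28*½ = -14)
h(1448)/(-3897435) + F/1282621 = (1448²*(5 + 1448))/(-3897435) - 14/1282621 = (2096704*1453)*(-1/3897435) - 14*1/1282621 = 3046510912*(-1/3897435) - 14/1282621 = -3046510912/3897435 - 14/1282621 = -3907518927024442/4998931977135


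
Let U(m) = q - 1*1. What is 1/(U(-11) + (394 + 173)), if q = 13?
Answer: 1/579 ≈ 0.0017271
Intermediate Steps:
U(m) = 12 (U(m) = 13 - 1*1 = 13 - 1 = 12)
1/(U(-11) + (394 + 173)) = 1/(12 + (394 + 173)) = 1/(12 + 567) = 1/579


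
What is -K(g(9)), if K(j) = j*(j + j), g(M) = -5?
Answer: -50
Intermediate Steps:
K(j) = 2*j² (K(j) = j*(2*j) = 2*j²)
-K(g(9)) = -2*(-5)² = -2*25 = -1*50 = -50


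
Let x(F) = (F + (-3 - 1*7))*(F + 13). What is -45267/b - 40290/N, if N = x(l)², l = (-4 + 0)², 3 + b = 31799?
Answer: -220963711/80221308 ≈ -2.7544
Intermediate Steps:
b = 31796 (b = -3 + 31799 = 31796)
l = 16 (l = (-4)² = 16)
x(F) = (-10 + F)*(13 + F) (x(F) = (F + (-3 - 7))*(13 + F) = (F - 10)*(13 + F) = (-10 + F)*(13 + F))
N = 30276 (N = (-130 + 16² + 3*16)² = (-130 + 256 + 48)² = 174² = 30276)
-45267/b - 40290/N = -45267/31796 - 40290/30276 = -45267*1/31796 - 40290*1/30276 = -45267/31796 - 6715/5046 = -220963711/80221308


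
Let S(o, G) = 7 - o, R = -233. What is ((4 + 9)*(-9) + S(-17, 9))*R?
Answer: 21669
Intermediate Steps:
((4 + 9)*(-9) + S(-17, 9))*R = ((4 + 9)*(-9) + (7 - 1*(-17)))*(-233) = (13*(-9) + (7 + 17))*(-233) = (-117 + 24)*(-233) = -93*(-233) = 21669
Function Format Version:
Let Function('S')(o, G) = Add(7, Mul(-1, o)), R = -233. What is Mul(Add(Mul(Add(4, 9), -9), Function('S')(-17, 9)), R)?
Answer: 21669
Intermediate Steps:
Mul(Add(Mul(Add(4, 9), -9), Function('S')(-17, 9)), R) = Mul(Add(Mul(Add(4, 9), -9), Add(7, Mul(-1, -17))), -233) = Mul(Add(Mul(13, -9), Add(7, 17)), -233) = Mul(Add(-117, 24), -233) = Mul(-93, -233) = 21669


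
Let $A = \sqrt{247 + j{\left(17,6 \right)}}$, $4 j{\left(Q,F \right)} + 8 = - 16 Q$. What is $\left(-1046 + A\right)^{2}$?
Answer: $\left(1046 - \sqrt{177}\right)^{2} \approx 1.0665 \cdot 10^{6}$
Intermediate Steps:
$j{\left(Q,F \right)} = -2 - 4 Q$ ($j{\left(Q,F \right)} = -2 + \frac{\left(-16\right) Q}{4} = -2 - 4 Q$)
$A = \sqrt{177}$ ($A = \sqrt{247 - 70} = \sqrt{177} \approx 13.304$)
$\left(-1046 + A\right)^{2} = \left(-1046 + \sqrt{177}\right)^{2}$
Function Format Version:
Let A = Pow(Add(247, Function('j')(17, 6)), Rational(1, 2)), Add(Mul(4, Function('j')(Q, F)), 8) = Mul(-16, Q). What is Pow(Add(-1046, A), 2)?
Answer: Pow(Add(1046, Mul(-1, Pow(177, Rational(1, 2)))), 2) ≈ 1.0665e+6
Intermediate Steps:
Function('j')(Q, F) = Add(-2, Mul(-4, Q)) (Function('j')(Q, F) = Add(-2, Mul(Rational(1, 4), Mul(-16, Q))) = Add(-2, Mul(-4, Q)))
A = Pow(177, Rational(1, 2)) (A = Pow(Add(247, Add(-2, Mul(-4, 17))), Rational(1, 2)) = Pow(Add(247, Add(-2, -68)), Rational(1, 2)) = Pow(Add(247, -70), Rational(1, 2)) = Pow(177, Rational(1, 2)) ≈ 13.304)
Pow(Add(-1046, A), 2) = Pow(Add(-1046, Pow(177, Rational(1, 2))), 2)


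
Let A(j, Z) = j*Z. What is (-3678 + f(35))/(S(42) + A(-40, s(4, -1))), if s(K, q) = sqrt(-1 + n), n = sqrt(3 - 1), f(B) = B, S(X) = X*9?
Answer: -3643/(378 - 40*sqrt(-1 + sqrt(2))) ≈ -10.342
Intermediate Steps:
S(X) = 9*X
n = sqrt(2) ≈ 1.4142
s(K, q) = sqrt(-1 + sqrt(2))
A(j, Z) = Z*j
(-3678 + f(35))/(S(42) + A(-40, s(4, -1))) = (-3678 + 35)/(9*42 + sqrt(-1 + sqrt(2))*(-40)) = -3643/(378 - 40*sqrt(-1 + sqrt(2)))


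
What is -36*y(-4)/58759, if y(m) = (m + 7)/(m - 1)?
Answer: 108/293795 ≈ 0.00036760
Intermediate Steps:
y(m) = (7 + m)/(-1 + m)
-36*y(-4)/58759 = -36*(7 - 4)/(-1 - 4)/58759 = -36*3/(-5)*(1/58759) = -(-36)*3/5*(1/58759) = -36*(-⅗)*(1/58759) = (108/5)*(1/58759) = 108/293795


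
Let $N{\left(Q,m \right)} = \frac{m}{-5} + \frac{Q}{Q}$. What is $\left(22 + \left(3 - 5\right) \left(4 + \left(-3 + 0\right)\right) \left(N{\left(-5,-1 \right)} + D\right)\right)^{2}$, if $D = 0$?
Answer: $\frac{9604}{25} \approx 384.16$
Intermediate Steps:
$N{\left(Q,m \right)} = 1 - \frac{m}{5}$ ($N{\left(Q,m \right)} = m \left(- \frac{1}{5}\right) + 1 = - \frac{m}{5} + 1 = 1 - \frac{m}{5}$)
$\left(22 + \left(3 - 5\right) \left(4 + \left(-3 + 0\right)\right) \left(N{\left(-5,-1 \right)} + D\right)\right)^{2} = \left(22 + \left(3 - 5\right) \left(4 + \left(-3 + 0\right)\right) \left(\left(1 - - \frac{1}{5}\right) + 0\right)\right)^{2} = \left(22 + - 2 \left(4 - 3\right) \left(\left(1 + \frac{1}{5}\right) + 0\right)\right)^{2} = \left(22 + \left(-2\right) 1 \left(\frac{6}{5} + 0\right)\right)^{2} = \left(22 - \frac{12}{5}\right)^{2} = \left(\frac{98}{5}\right)^{2} = \frac{9604}{25}$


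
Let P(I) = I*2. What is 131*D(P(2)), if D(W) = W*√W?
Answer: 1048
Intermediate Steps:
P(I) = 2*I
D(W) = W^(3/2)
131*D(P(2)) = 131*(2*2)^(3/2) = 131*4^(3/2) = 131*8 = 1048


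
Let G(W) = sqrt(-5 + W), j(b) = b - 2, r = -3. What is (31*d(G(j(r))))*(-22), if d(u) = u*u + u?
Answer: 6820 - 682*I*sqrt(10) ≈ 6820.0 - 2156.7*I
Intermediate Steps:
j(b) = -2 + b
d(u) = u + u**2 (d(u) = u**2 + u = u + u**2)
(31*d(G(j(r))))*(-22) = (31*(sqrt(-5 + (-2 - 3))*(1 + sqrt(-5 + (-2 - 3)))))*(-22) = (31*(sqrt(-5 - 5)*(1 + sqrt(-5 - 5))))*(-22) = (31*(sqrt(-10)*(1 + sqrt(-10))))*(-22) = (31*((I*sqrt(10))*(1 + I*sqrt(10))))*(-22) = (31*(I*sqrt(10)*(1 + I*sqrt(10))))*(-22) = (31*I*sqrt(10)*(1 + I*sqrt(10)))*(-22) = -682*I*sqrt(10)*(1 + I*sqrt(10))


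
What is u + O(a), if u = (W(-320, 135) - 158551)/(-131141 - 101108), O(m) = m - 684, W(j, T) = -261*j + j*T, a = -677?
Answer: -315972658/232249 ≈ -1360.5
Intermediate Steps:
W(j, T) = -261*j + T*j
O(m) = -684 + m
u = 118231/232249 (u = (-320*(-261 + 135) - 158551)/(-131141 - 101108) = (-320*(-126) - 158551)/(-232249) = (40320 - 158551)*(-1/232249) = -118231*(-1/232249) = 118231/232249 ≈ 0.50907)
u + O(a) = 118231/232249 + (-684 - 677) = 118231/232249 - 1361 = -315972658/232249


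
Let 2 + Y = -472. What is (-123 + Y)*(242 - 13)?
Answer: -136713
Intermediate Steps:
Y = -474 (Y = -2 - 472 = -474)
(-123 + Y)*(242 - 13) = (-123 - 474)*(242 - 13) = -597*229 = -136713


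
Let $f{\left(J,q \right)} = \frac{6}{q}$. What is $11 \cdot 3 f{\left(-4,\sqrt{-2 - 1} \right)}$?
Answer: $- 66 i \sqrt{3} \approx - 114.32 i$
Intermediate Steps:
$11 \cdot 3 f{\left(-4,\sqrt{-2 - 1} \right)} = 11 \cdot 3 \frac{6}{\sqrt{-2 - 1}} = 33 \frac{6}{\sqrt{-3}} = 33 \frac{6}{i \sqrt{3}} = 33 \cdot 6 \left(- \frac{i \sqrt{3}}{3}\right) = 33 \left(- 2 i \sqrt{3}\right) = - 66 i \sqrt{3}$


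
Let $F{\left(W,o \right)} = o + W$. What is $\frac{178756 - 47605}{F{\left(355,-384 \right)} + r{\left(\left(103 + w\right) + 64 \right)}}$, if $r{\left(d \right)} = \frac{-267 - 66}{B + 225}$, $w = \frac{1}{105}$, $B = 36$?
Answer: $- \frac{3803379}{878} \approx -4331.9$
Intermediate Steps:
$w = \frac{1}{105} \approx 0.0095238$
$F{\left(W,o \right)} = W + o$
$r{\left(d \right)} = - \frac{37}{29}$ ($r{\left(d \right)} = \frac{-267 - 66}{36 + 225} = - \frac{333}{261} = \left(-333\right) \frac{1}{261} = - \frac{37}{29}$)
$\frac{178756 - 47605}{F{\left(355,-384 \right)} + r{\left(\left(103 + w\right) + 64 \right)}} = \frac{178756 - 47605}{\left(355 - 384\right) - \frac{37}{29}} = \frac{131151}{-29 - \frac{37}{29}} = \frac{131151}{- \frac{878}{29}} = 131151 \left(- \frac{29}{878}\right) = - \frac{3803379}{878}$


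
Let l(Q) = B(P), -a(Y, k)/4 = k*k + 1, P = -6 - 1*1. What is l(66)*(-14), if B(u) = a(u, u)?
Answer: 2800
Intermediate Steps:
P = -7 (P = -6 - 1 = -7)
a(Y, k) = -4 - 4*k² (a(Y, k) = -4*(k*k + 1) = -4*(k² + 1) = -4*(1 + k²) = -4 - 4*k²)
B(u) = -4 - 4*u²
l(Q) = -200 (l(Q) = -4 - 4*(-7)² = -4 - 4*49 = -4 - 196 = -200)
l(66)*(-14) = -200*(-14) = 2800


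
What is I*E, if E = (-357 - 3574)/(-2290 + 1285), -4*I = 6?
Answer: -3931/670 ≈ -5.8672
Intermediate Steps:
I = -3/2 (I = -¼*6 = -3/2 ≈ -1.5000)
E = 3931/1005 (E = -3931/(-1005) = -3931*(-1/1005) = 3931/1005 ≈ 3.9114)
I*E = -3/2*3931/1005 = -3931/670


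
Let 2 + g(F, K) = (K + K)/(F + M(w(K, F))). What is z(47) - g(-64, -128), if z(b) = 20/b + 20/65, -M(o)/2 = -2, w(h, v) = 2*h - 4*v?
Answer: -14054/9165 ≈ -1.5334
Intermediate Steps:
w(h, v) = -4*v + 2*h
M(o) = 4 (M(o) = -2*(-2) = 4)
g(F, K) = -2 + 2*K/(4 + F) (g(F, K) = -2 + (K + K)/(F + 4) = -2 + (2*K)/(4 + F) = -2 + 2*K/(4 + F))
z(b) = 4/13 + 20/b (z(b) = 20/b + 20*(1/65) = 20/b + 4/13 = 4/13 + 20/b)
z(47) - g(-64, -128) = (4/13 + 20/47) - 2*(-4 - 128 - 1*(-64))/(4 - 64) = (4/13 + 20*(1/47)) - 2*(-4 - 128 + 64)/(-60) = (4/13 + 20/47) - 2*(-1)*(-68)/60 = 448/611 - 1*34/15 = 448/611 - 34/15 = -14054/9165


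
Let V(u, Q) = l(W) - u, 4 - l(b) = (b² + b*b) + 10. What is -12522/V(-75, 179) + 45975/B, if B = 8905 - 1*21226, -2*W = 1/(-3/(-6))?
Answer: -52454629/275169 ≈ -190.63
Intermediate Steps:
W = -1 (W = -1/(2*((-3/(-6)))) = -1/(2*((-3*(-⅙)))) = -1/(2*½) = -½*2 = -1)
l(b) = -6 - 2*b² (l(b) = 4 - ((b² + b*b) + 10) = 4 - ((b² + b²) + 10) = 4 - (2*b² + 10) = 4 - (10 + 2*b²) = 4 + (-10 - 2*b²) = -6 - 2*b²)
B = -12321 (B = 8905 - 21226 = -12321)
V(u, Q) = -8 - u (V(u, Q) = (-6 - 2*(-1)²) - u = (-6 - 2*1) - u = (-6 - 2) - u = -8 - u)
-12522/V(-75, 179) + 45975/B = -12522/(-8 - 1*(-75)) + 45975/(-12321) = -12522/(-8 + 75) + 45975*(-1/12321) = -12522/67 - 15325/4107 = -52454629/275169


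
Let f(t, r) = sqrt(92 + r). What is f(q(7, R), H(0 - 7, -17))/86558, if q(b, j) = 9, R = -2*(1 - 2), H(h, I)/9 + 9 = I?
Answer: I*sqrt(142)/86558 ≈ 0.00013767*I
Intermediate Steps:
H(h, I) = -81 + 9*I
R = 2 (R = -2*(-1) = 2)
f(q(7, R), H(0 - 7, -17))/86558 = sqrt(92 + (-81 + 9*(-17)))/86558 = sqrt(92 + (-81 - 153))*(1/86558) = sqrt(92 - 234)*(1/86558) = sqrt(-142)*(1/86558) = (I*sqrt(142))*(1/86558) = I*sqrt(142)/86558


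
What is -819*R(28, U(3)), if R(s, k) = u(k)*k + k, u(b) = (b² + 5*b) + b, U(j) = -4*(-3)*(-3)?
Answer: 31872204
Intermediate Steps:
U(j) = -36 (U(j) = 12*(-3) = -36)
u(b) = b² + 6*b
R(s, k) = k + k²*(6 + k) (R(s, k) = (k*(6 + k))*k + k = k²*(6 + k) + k = k + k²*(6 + k))
-819*R(28, U(3)) = -(-29484)*(1 - 36*(6 - 36)) = -(-29484)*(1 - 36*(-30)) = -(-29484)*(1 + 1080) = -(-29484)*1081 = -819*(-38916) = 31872204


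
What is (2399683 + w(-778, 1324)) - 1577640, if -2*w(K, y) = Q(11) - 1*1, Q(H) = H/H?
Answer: 822043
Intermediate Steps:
Q(H) = 1
w(K, y) = 0 (w(K, y) = -(1 - 1*1)/2 = -(1 - 1)/2 = -½*0 = 0)
(2399683 + w(-778, 1324)) - 1577640 = (2399683 + 0) - 1577640 = 2399683 - 1577640 = 822043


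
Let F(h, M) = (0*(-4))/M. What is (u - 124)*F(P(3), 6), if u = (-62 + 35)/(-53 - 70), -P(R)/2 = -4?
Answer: 0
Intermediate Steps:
P(R) = 8 (P(R) = -2*(-4) = 8)
F(h, M) = 0 (F(h, M) = 0/M = 0)
u = 9/41 (u = -27/(-123) = -27*(-1/123) = 9/41 ≈ 0.21951)
(u - 124)*F(P(3), 6) = (9/41 - 124)*0 = -5075/41*0 = 0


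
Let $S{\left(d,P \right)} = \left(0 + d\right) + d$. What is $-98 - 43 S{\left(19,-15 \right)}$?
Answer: $-1732$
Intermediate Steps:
$S{\left(d,P \right)} = 2 d$ ($S{\left(d,P \right)} = d + d = 2 d$)
$-98 - 43 S{\left(19,-15 \right)} = -98 - 43 \cdot 2 \cdot 19 = -98 - 1634 = -1732$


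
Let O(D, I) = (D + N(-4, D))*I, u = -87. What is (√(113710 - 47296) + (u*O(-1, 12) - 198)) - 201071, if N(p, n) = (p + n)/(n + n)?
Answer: -202835 + √66414 ≈ -2.0258e+5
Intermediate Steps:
N(p, n) = (n + p)/(2*n) (N(p, n) = (n + p)/((2*n)) = (n + p)*(1/(2*n)) = (n + p)/(2*n))
O(D, I) = I*(D + (-4 + D)/(2*D)) (O(D, I) = (D + (D - 4)/(2*D))*I = (D + (-4 + D)/(2*D))*I = I*(D + (-4 + D)/(2*D)))
(√(113710 - 47296) + (u*O(-1, 12) - 198)) - 201071 = (√(113710 - 47296) + (-87*((½)*12 - 1*12 - 2*12/(-1)) - 198)) - 201071 = (√66414 + (-87*(6 - 12 - 2*12*(-1)) - 198)) - 201071 = (√66414 + (-87*(6 - 12 + 24) - 198)) - 201071 = (√66414 + (-87*18 - 198)) - 201071 = (√66414 + (-1566 - 198)) - 201071 = (√66414 - 1764) - 201071 = (-1764 + √66414) - 201071 = -202835 + √66414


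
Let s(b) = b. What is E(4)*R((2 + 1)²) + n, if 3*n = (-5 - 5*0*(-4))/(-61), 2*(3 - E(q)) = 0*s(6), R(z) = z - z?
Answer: 5/183 ≈ 0.027322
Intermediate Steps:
R(z) = 0
E(q) = 3 (E(q) = 3 - 0*6 = 3 - ½*0 = 3 + 0 = 3)
n = 5/183 (n = ((-5 - 5*0*(-4))/(-61))/3 = ((-5 + 0*(-4))*(-1/61))/3 = ((-5 + 0)*(-1/61))/3 = (-5*(-1/61))/3 = (⅓)*(5/61) = 5/183 ≈ 0.027322)
E(4)*R((2 + 1)²) + n = 3*0 + 5/183 = 0 + 5/183 = 5/183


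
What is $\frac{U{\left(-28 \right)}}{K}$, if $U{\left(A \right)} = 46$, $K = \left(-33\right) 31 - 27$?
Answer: $- \frac{23}{525} \approx -0.04381$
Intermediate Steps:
$K = -1050$ ($K = -1023 - 27 = -1050$)
$\frac{U{\left(-28 \right)}}{K} = \frac{46}{-1050} = 46 \left(- \frac{1}{1050}\right) = - \frac{23}{525}$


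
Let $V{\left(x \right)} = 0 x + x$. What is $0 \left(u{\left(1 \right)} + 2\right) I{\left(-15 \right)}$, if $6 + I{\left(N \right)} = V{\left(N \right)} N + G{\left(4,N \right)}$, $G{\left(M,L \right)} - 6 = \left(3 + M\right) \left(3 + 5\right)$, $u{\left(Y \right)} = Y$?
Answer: $0$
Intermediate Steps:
$G{\left(M,L \right)} = 30 + 8 M$ ($G{\left(M,L \right)} = 6 + \left(3 + M\right) \left(3 + 5\right) = 6 + \left(3 + M\right) 8 = 6 + \left(24 + 8 M\right) = 30 + 8 M$)
$V{\left(x \right)} = x$ ($V{\left(x \right)} = 0 + x = x$)
$I{\left(N \right)} = 56 + N^{2}$ ($I{\left(N \right)} = -6 + \left(N N + \left(30 + 8 \cdot 4\right)\right) = -6 + \left(N^{2} + \left(30 + 32\right)\right) = -6 + \left(N^{2} + 62\right) = -6 + \left(62 + N^{2}\right) = 56 + N^{2}$)
$0 \left(u{\left(1 \right)} + 2\right) I{\left(-15 \right)} = 0 \left(1 + 2\right) \left(56 + \left(-15\right)^{2}\right) = 0 \cdot 3 \left(56 + 225\right) = 0 \cdot 281 = 0$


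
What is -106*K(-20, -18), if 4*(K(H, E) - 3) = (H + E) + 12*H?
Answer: 7049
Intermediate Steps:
K(H, E) = 3 + E/4 + 13*H/4 (K(H, E) = 3 + ((H + E) + 12*H)/4 = 3 + ((E + H) + 12*H)/4 = 3 + (E + 13*H)/4 = 3 + (E/4 + 13*H/4) = 3 + E/4 + 13*H/4)
-106*K(-20, -18) = -106*(3 + (¼)*(-18) + (13/4)*(-20)) = -106*(3 - 9/2 - 65) = -106*(-133/2) = 7049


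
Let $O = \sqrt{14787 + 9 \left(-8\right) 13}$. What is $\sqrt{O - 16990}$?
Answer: $\sqrt{-16990 + 27 \sqrt{19}} \approx 129.89 i$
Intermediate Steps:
$O = 27 \sqrt{19}$ ($O = \sqrt{14787 - 936} = \sqrt{13851} = 27 \sqrt{19} \approx 117.69$)
$\sqrt{O - 16990} = \sqrt{27 \sqrt{19} - 16990} = \sqrt{-16990 + 27 \sqrt{19}}$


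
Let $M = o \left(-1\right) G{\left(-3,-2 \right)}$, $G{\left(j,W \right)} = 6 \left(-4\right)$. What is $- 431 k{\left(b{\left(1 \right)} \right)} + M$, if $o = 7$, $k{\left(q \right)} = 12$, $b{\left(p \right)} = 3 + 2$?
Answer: $-5004$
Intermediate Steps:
$b{\left(p \right)} = 5$
$G{\left(j,W \right)} = -24$
$M = 168$ ($M = 7 \left(-1\right) \left(-24\right) = \left(-7\right) \left(-24\right) = 168$)
$- 431 k{\left(b{\left(1 \right)} \right)} + M = \left(-431\right) 12 + 168 = -5172 + 168 = -5004$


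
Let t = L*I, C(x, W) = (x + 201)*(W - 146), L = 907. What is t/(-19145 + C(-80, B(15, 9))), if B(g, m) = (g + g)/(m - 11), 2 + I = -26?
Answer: 1814/2759 ≈ 0.65749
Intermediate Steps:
I = -28 (I = -2 - 26 = -28)
B(g, m) = 2*g/(-11 + m) (B(g, m) = (2*g)/(-11 + m) = 2*g/(-11 + m))
C(x, W) = (-146 + W)*(201 + x) (C(x, W) = (201 + x)*(-146 + W) = (-146 + W)*(201 + x))
t = -25396 (t = 907*(-28) = -25396)
t/(-19145 + C(-80, B(15, 9))) = -25396/(-19145 + (-29346 - 146*(-80) + 201*(2*15/(-11 + 9)) + (2*15/(-11 + 9))*(-80))) = -25396/(-19145 + (-29346 + 11680 + 201*(2*15/(-2)) + (2*15/(-2))*(-80))) = -25396/(-19145 + (-29346 + 11680 + 201*(2*15*(-½)) + (2*15*(-½))*(-80))) = -25396/(-19145 + (-29346 + 11680 + 201*(-15) - 15*(-80))) = -25396/(-19145 + (-29346 + 11680 - 3015 + 1200)) = -25396/(-19145 - 19481) = -25396/(-38626) = -25396*(-1/38626) = 1814/2759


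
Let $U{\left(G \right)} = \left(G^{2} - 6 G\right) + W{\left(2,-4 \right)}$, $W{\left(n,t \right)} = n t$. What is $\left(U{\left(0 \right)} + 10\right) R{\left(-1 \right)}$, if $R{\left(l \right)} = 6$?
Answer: $12$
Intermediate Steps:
$U{\left(G \right)} = -8 + G^{2} - 6 G$ ($U{\left(G \right)} = \left(G^{2} - 6 G\right) + 2 \left(-4\right) = \left(G^{2} - 6 G\right) - 8 = -8 + G^{2} - 6 G$)
$\left(U{\left(0 \right)} + 10\right) R{\left(-1 \right)} = \left(\left(-8 + 0^{2} - 0\right) + 10\right) 6 = \left(\left(-8 + 0 + 0\right) + 10\right) 6 = \left(-8 + 10\right) 6 = 2 \cdot 6 = 12$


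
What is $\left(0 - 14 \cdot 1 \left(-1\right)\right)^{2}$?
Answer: $196$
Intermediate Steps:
$\left(0 - 14 \cdot 1 \left(-1\right)\right)^{2} = \left(0 - -14\right)^{2} = \left(0 + 14\right)^{2} = 14^{2} = 196$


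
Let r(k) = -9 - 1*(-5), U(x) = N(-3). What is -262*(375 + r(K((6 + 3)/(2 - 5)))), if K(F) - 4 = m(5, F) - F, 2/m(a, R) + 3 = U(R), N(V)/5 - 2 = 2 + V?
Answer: -97202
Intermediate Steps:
N(V) = 20 + 5*V (N(V) = 10 + 5*(2 + V) = 10 + (10 + 5*V) = 20 + 5*V)
U(x) = 5 (U(x) = 20 + 5*(-3) = 20 - 15 = 5)
m(a, R) = 1 (m(a, R) = 2/(-3 + 5) = 2/2 = 2*(1/2) = 1)
K(F) = 5 - F (K(F) = 4 + (1 - F) = 5 - F)
r(k) = -4 (r(k) = -9 + 5 = -4)
-262*(375 + r(K((6 + 3)/(2 - 5)))) = -262*(375 - 4) = -262*371 = -97202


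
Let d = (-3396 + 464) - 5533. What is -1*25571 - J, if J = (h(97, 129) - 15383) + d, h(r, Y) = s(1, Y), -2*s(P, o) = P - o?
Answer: -1787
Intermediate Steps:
s(P, o) = o/2 - P/2 (s(P, o) = -(P - o)/2 = o/2 - P/2)
h(r, Y) = -½ + Y/2 (h(r, Y) = Y/2 - ½*1 = Y/2 - ½ = -½ + Y/2)
d = -8465 (d = -2932 - 5533 = -8465)
J = -23784 (J = ((-½ + (½)*129) - 15383) - 8465 = ((-½ + 129/2) - 15383) - 8465 = (64 - 15383) - 8465 = -15319 - 8465 = -23784)
-1*25571 - J = -1*25571 - 1*(-23784) = -25571 + 23784 = -1787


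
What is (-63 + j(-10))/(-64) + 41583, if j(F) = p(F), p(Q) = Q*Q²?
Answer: 2662375/64 ≈ 41600.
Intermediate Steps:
p(Q) = Q³
j(F) = F³
(-63 + j(-10))/(-64) + 41583 = (-63 + (-10)³)/(-64) + 41583 = -(-63 - 1000)/64 + 41583 = -1/64*(-1063) + 41583 = 1063/64 + 41583 = 2662375/64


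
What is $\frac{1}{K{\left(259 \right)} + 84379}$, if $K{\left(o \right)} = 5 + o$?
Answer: $\frac{1}{84643} \approx 1.1814 \cdot 10^{-5}$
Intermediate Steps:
$\frac{1}{K{\left(259 \right)} + 84379} = \frac{1}{\left(5 + 259\right) + 84379} = \frac{1}{264 + 84379} = \frac{1}{84643}$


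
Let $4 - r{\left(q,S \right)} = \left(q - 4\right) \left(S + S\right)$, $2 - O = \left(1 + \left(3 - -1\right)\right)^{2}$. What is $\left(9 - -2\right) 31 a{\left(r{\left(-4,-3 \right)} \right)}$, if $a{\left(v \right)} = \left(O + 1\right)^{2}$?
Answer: $165044$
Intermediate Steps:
$O = -23$ ($O = 2 - \left(1 + \left(3 - -1\right)\right)^{2} = 2 - \left(1 + \left(3 + 1\right)\right)^{2} = 2 - \left(1 + 4\right)^{2} = 2 - 5^{2} = 2 - 25 = -23$)
$r{\left(q,S \right)} = 4 - 2 S \left(-4 + q\right)$ ($r{\left(q,S \right)} = 4 - \left(q - 4\right) \left(S + S\right) = 4 - \left(-4 + q\right) 2 S = 4 - 2 S \left(-4 + q\right)$)
$a{\left(v \right)} = 484$ ($a{\left(v \right)} = \left(-23 + 1\right)^{2} = \left(-22\right)^{2} = 484$)
$\left(9 - -2\right) 31 a{\left(r{\left(-4,-3 \right)} \right)} = \left(9 - -2\right) 31 \cdot 484 = \left(9 + 2\right) 31 \cdot 484 = 11 \cdot 31 \cdot 484 = 341 \cdot 484 = 165044$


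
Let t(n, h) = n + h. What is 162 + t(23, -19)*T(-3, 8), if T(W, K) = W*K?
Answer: 66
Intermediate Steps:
T(W, K) = K*W
t(n, h) = h + n
162 + t(23, -19)*T(-3, 8) = 162 + (-19 + 23)*(8*(-3)) = 162 + 4*(-24) = 162 - 96 = 66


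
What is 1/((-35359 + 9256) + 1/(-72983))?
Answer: -72983/1905075250 ≈ -3.8310e-5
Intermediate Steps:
1/((-35359 + 9256) + 1/(-72983)) = 1/(-26103 - 1/72983) = 1/(-1905075250/72983) = -72983/1905075250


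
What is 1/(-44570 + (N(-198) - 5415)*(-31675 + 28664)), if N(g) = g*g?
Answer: -1/101783249 ≈ -9.8248e-9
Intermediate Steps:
N(g) = g²
1/(-44570 + (N(-198) - 5415)*(-31675 + 28664)) = 1/(-44570 + ((-198)² - 5415)*(-31675 + 28664)) = 1/(-44570 + (39204 - 5415)*(-3011)) = 1/(-44570 + 33789*(-3011)) = 1/(-44570 - 101738679) = 1/(-101783249) = -1/101783249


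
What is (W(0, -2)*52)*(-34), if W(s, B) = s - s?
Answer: 0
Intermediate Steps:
W(s, B) = 0
(W(0, -2)*52)*(-34) = (0*52)*(-34) = 0*(-34) = 0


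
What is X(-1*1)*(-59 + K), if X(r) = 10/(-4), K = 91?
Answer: -80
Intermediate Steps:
X(r) = -5/2 (X(r) = 10*(-¼) = -5/2)
X(-1*1)*(-59 + K) = -5*(-59 + 91)/2 = -5/2*32 = -80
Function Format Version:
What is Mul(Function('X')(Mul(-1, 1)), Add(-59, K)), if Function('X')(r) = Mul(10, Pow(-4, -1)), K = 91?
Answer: -80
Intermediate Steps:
Function('X')(r) = Rational(-5, 2) (Function('X')(r) = Mul(10, Rational(-1, 4)) = Rational(-5, 2))
Mul(Function('X')(Mul(-1, 1)), Add(-59, K)) = Mul(Rational(-5, 2), Add(-59, 91)) = Mul(Rational(-5, 2), 32) = -80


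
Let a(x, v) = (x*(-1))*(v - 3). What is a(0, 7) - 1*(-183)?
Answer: 183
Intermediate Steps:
a(x, v) = -x*(-3 + v) (a(x, v) = (-x)*(-3 + v) = -x*(-3 + v))
a(0, 7) - 1*(-183) = 0*(3 - 1*7) - 1*(-183) = 0*(3 - 7) + 183 = 0*(-4) + 183 = 0 + 183 = 183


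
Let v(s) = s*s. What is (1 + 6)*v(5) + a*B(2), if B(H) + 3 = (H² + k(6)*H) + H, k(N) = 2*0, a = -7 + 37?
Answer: 265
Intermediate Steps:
a = 30
k(N) = 0
v(s) = s²
B(H) = -3 + H + H² (B(H) = -3 + ((H² + 0*H) + H) = -3 + ((H² + 0) + H) = -3 + (H² + H) = -3 + (H + H²) = -3 + H + H²)
(1 + 6)*v(5) + a*B(2) = (1 + 6)*5² + 30*(-3 + 2 + 2²) = 7*25 + 30*(-3 + 2 + 4) = 175 + 30*3 = 175 + 90 = 265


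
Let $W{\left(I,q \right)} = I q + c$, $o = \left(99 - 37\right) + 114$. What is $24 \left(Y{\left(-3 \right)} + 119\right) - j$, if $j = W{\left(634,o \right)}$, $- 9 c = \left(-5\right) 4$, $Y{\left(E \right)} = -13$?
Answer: $- \frac{981380}{9} \approx -1.0904 \cdot 10^{5}$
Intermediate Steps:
$o = 176$ ($o = 62 + 114 = 176$)
$c = \frac{20}{9}$ ($c = - \frac{\left(-5\right) 4}{9} = \left(- \frac{1}{9}\right) \left(-20\right) = \frac{20}{9} \approx 2.2222$)
$W{\left(I,q \right)} = \frac{20}{9} + I q$ ($W{\left(I,q \right)} = I q + \frac{20}{9} = \frac{20}{9} + I q$)
$j = \frac{1004276}{9}$ ($j = \frac{20}{9} + 634 \cdot 176 = \frac{20}{9} + 111584 = \frac{1004276}{9} \approx 1.1159 \cdot 10^{5}$)
$24 \left(Y{\left(-3 \right)} + 119\right) - j = 24 \left(-13 + 119\right) - \frac{1004276}{9} = 24 \cdot 106 - \frac{1004276}{9} = 2544 - \frac{1004276}{9} = - \frac{981380}{9}$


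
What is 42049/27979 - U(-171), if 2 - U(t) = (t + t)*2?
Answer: -2735935/3997 ≈ -684.50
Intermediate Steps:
U(t) = 2 - 4*t (U(t) = 2 - (t + t)*2 = 2 - 2*t*2 = 2 - 4*t)
42049/27979 - U(-171) = 42049/27979 - (2 - 4*(-171)) = 42049*(1/27979) - (2 + 684) = 6007/3997 - 1*686 = 6007/3997 - 686 = -2735935/3997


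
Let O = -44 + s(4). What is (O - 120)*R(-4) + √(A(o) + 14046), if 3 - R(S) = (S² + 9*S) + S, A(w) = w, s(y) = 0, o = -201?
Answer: -4428 + √13845 ≈ -4310.3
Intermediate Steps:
O = -44 (O = -44 + 0 = -44)
R(S) = 3 - S² - 10*S (R(S) = 3 - ((S² + 9*S) + S) = 3 - (S² + 10*S) = 3 + (-S² - 10*S) = 3 - S² - 10*S)
(O - 120)*R(-4) + √(A(o) + 14046) = (-44 - 120)*(3 - 1*(-4)² - 10*(-4)) + √(-201 + 14046) = -164*(3 - 1*16 + 40) + √13845 = -164*(3 - 16 + 40) + √13845 = -164*27 + √13845 = -4428 + √13845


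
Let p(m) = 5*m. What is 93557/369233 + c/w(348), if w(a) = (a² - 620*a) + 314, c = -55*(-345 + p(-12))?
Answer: 601689419/34834179686 ≈ 0.017273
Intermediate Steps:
c = 22275 (c = -55*(-345 + 5*(-12)) = -55*(-345 - 60) = -55*(-405) = 22275)
w(a) = 314 + a² - 620*a
93557/369233 + c/w(348) = 93557/369233 + 22275/(314 + 348² - 620*348) = 93557*(1/369233) + 22275/(314 + 121104 - 215760) = 93557/369233 + 22275/(-94342) = 93557/369233 + 22275*(-1/94342) = 93557/369233 - 22275/94342 = 601689419/34834179686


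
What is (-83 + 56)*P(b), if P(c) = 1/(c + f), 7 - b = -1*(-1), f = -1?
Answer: -27/5 ≈ -5.4000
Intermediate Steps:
b = 6 (b = 7 - (-1)*(-1) = 7 - 1*1 = 7 - 1 = 6)
P(c) = 1/(-1 + c) (P(c) = 1/(c - 1) = 1/(-1 + c))
(-83 + 56)*P(b) = (-83 + 56)/(-1 + 6) = -27/5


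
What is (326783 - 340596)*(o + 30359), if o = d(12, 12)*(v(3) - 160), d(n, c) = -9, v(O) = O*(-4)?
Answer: -440731391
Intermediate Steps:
v(O) = -4*O
o = 1548 (o = -9*(-4*3 - 160) = -9*(-12 - 160) = -9*(-172) = 1548)
(326783 - 340596)*(o + 30359) = (326783 - 340596)*(1548 + 30359) = -13813*31907 = -440731391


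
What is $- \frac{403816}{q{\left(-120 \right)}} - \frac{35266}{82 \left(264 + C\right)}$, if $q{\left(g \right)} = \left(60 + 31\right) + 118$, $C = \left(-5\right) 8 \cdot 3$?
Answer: $- \frac{2387814961}{1233936} \approx -1935.1$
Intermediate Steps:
$C = -120$ ($C = \left(-40\right) 3 = -120$)
$q{\left(g \right)} = 209$ ($q{\left(g \right)} = 91 + 118 = 209$)
$- \frac{403816}{q{\left(-120 \right)}} - \frac{35266}{82 \left(264 + C\right)} = - \frac{403816}{209} - \frac{35266}{82 \left(264 - 120\right)} = \left(-403816\right) \frac{1}{209} - \frac{35266}{82 \cdot 144} = - \frac{403816}{209} - \frac{35266}{11808} = - \frac{403816}{209} - \frac{17633}{5904} = - \frac{2387814961}{1233936}$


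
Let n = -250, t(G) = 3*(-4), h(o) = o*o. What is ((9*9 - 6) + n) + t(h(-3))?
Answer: -187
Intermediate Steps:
h(o) = o²
t(G) = -12
((9*9 - 6) + n) + t(h(-3)) = ((9*9 - 6) - 250) - 12 = ((81 - 6) - 250) - 12 = (75 - 250) - 12 = -175 - 12 = -187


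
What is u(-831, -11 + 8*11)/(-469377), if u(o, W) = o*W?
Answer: 21329/156459 ≈ 0.13632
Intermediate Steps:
u(o, W) = W*o
u(-831, -11 + 8*11)/(-469377) = ((-11 + 8*11)*(-831))/(-469377) = ((-11 + 88)*(-831))*(-1/469377) = (77*(-831))*(-1/469377) = -63987*(-1/469377) = 21329/156459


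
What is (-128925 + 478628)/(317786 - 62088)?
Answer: 349703/255698 ≈ 1.3676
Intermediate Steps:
(-128925 + 478628)/(317786 - 62088) = 349703/255698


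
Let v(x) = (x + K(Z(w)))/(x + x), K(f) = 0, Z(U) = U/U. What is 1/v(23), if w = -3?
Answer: 2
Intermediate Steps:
Z(U) = 1
v(x) = ½ (v(x) = (x + 0)/(x + x) = x/((2*x)) = x*(1/(2*x)) = ½)
1/v(23) = 1/(½) = 2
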